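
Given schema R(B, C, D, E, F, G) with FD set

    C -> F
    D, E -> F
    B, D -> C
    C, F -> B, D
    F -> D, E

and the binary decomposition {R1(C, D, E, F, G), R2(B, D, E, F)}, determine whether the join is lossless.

No

Common attributes: R1 ∩ R2 = {D, E, F}.
No dependency enlarges {D, E, F}, so (D, E, F)⁺ = {D, E, F}.
The closure contains neither all of R1 = {C, D, E, F, G} nor all of R2 = {B, D, E, F}, so the common attributes are not a superkey of either fragment. The join is lossy.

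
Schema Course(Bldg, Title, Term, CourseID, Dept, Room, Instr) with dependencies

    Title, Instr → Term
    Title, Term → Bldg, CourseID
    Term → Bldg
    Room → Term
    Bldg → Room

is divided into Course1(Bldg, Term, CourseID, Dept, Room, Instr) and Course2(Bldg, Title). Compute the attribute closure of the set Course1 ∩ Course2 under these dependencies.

Bldg, Term, Room

Course1 ∩ Course2 = {Bldg}.
Bldg → Room applies, adding Room
Room → Term applies, adding Term
Closure: {Bldg, Term, Room}.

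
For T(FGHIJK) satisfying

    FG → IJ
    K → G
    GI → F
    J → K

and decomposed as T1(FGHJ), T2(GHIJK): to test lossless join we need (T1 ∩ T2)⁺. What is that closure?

T1 ∩ T2 = {GHJ}.
J → K applies, adding K
Closure: {GHJK}.

GHJK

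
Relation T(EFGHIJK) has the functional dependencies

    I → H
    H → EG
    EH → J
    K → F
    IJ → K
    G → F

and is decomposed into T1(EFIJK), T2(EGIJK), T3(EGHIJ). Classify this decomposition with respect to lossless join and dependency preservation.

Lossless test (chase): Rows 1 and 2 agree on I; apply I→H and equate their H entries. Rows 1 and 3 agree on I; apply I→H and equate their H entries. Rows 1 and 2 agree on H; apply H→EG and equate their EG entries. Rows 1 and 2 agree on K; apply K→F and equate their F entries. Rows 1 and 3 agree on IJ; apply IJ→K and equate their K entries. Rows 1 and 3 agree on G; apply G→F and equate their F entries. Row 1 is now all distinguished symbols — the join is lossless.
Dependency preservation: the restricted closure of {G} across the fragments never reaches {F}, so G → F cannot be enforced without a join — not preserved.

lossless but not dependency-preserving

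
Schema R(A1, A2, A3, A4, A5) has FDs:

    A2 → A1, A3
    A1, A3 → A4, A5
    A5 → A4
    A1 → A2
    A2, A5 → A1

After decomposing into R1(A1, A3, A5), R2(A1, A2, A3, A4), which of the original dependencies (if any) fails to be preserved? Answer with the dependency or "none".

A5 → A4

Check A5 → A4: no single fragment contains all of {A4, A5}, and the restricted closure of {A5} across the fragments never reaches {A4}.
A2 → A1, A3 is preserved.
A1, A3 → A4, A5 is preserved.
A1 → A2 is preserved.
A2, A5 → A1 is preserved.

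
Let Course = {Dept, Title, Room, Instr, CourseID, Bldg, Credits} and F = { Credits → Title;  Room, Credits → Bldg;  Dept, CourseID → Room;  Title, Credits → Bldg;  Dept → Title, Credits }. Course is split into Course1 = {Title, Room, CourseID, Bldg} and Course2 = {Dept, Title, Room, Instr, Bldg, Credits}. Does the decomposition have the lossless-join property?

Common attributes: Course1 ∩ Course2 = {Title, Room, Bldg}.
No dependency enlarges {Title, Room, Bldg}, so (Title, Room, Bldg)⁺ = {Title, Room, Bldg}.
The closure contains neither all of Course1 = {Title, Room, CourseID, Bldg} nor all of Course2 = {Dept, Title, Room, Instr, Bldg, Credits}, so the common attributes are not a superkey of either fragment. The join is lossy.

No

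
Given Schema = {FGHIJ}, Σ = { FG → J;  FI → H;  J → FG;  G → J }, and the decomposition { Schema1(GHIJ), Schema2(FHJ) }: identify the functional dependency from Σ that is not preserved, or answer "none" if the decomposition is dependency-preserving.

Check FI → H: no single fragment contains all of {FHI}, and the restricted closure of {FI} across the fragments never reaches {H}.
FG → J is preserved.
J → FG is preserved.
G → J is preserved.

FI → H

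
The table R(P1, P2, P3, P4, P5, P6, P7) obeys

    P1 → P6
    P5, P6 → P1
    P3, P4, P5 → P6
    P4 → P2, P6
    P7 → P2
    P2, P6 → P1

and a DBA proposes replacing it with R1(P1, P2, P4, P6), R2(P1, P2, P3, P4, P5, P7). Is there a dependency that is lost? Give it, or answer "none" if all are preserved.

P5, P6 → P1

Check P5, P6 → P1: no single fragment contains all of {P1, P5, P6}, and the restricted closure of {P5, P6} across the fragments never reaches {P1}.
P1 → P6 is preserved.
P3, P4, P5 → P6 is preserved.
P4 → P2, P6 is preserved.
P7 → P2 is preserved.
P2, P6 → P1 is preserved.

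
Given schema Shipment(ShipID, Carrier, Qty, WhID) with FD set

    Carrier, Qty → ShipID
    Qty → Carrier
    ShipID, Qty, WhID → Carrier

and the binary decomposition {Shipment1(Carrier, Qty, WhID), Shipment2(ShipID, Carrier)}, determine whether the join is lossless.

Common attributes: Shipment1 ∩ Shipment2 = {Carrier}.
No dependency enlarges {Carrier}, so (Carrier)⁺ = {Carrier}.
The closure contains neither all of Shipment1 = {Carrier, Qty, WhID} nor all of Shipment2 = {ShipID, Carrier}, so the common attributes are not a superkey of either fragment. The join is lossy.

No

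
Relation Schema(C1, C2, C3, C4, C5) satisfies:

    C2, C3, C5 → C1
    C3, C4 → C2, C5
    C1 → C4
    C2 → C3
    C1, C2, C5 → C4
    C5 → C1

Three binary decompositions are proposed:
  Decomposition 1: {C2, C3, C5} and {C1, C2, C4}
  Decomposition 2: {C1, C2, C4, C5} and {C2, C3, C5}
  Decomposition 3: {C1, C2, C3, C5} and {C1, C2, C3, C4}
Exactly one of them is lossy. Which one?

Decomposition 1

Decomposition 1: common = {C2}, closure = {C2, C3} → lossy.
Decomposition 2: common = {C2, C5}, closure = {C1, C2, C3, C4, C5} → lossless.
Decomposition 3: common = {C1, C2, C3}, closure = {C1, C2, C3, C4, C5} → lossless.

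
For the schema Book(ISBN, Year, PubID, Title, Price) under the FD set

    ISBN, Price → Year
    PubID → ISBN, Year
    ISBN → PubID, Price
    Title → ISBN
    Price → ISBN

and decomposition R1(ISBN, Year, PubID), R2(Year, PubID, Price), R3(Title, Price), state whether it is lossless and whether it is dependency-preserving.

lossless and dependency-preserving

Lossless test (chase): Rows 1 and 2 agree on PubID; apply PubID→ISBN, Year and equate their ISBN, Year entries. Rows 1 and 2 agree on ISBN; apply ISBN→PubID, Price and equate their PubID, Price entries. Rows 1 and 3 agree on Price; apply Price→ISBN and equate their ISBN entries. Rows 1 and 3 agree on ISBN, Price; apply ISBN, Price→Year and equate their Year entries. Rows 1 and 3 agree on ISBN; apply ISBN→PubID, Price and equate their PubID, Price entries. Row 3 is now all distinguished symbols — the join is lossless.
Dependency preservation: ISBN, Price → Year; ISBN → PubID, Price; Title → ISBN; Price → ISBN are not contained in any single fragment, but the restricted closure of each left-hand side across the fragments still reaches the right-hand side; the remaining FDs each lie inside some fragment. All dependencies are preserved.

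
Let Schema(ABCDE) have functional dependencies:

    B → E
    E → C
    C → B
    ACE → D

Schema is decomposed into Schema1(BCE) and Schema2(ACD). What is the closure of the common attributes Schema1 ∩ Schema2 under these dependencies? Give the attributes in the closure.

BCE

Schema1 ∩ Schema2 = {C}.
C → B applies, adding B
B → E applies, adding E
Closure: {BCE}.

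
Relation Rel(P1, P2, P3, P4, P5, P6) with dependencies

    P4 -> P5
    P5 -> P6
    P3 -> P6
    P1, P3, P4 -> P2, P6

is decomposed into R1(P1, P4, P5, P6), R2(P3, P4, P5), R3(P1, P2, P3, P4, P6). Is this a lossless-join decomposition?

Chase test. Columns are P1, P2, P3, P4, P5, P6; row i has aⱼ where attribute j ∈ Ri, else bᵢⱼ.
Initial tableau (one row per fragment):
  row 1: a1 b12 b13 a4 a5 a6
  row 2: b21 b22 a3 a4 a5 b26
  row 3: a1 a2 a3 a4 b35 a6
Rows 1 and 3 agree on P4; apply P4→P5 and equate their P5 entries.
Rows 1 and 2 agree on P5; apply P5→P6 and equate their P6 entries.
Row 3 is now all distinguished symbols — the join is lossless.

Yes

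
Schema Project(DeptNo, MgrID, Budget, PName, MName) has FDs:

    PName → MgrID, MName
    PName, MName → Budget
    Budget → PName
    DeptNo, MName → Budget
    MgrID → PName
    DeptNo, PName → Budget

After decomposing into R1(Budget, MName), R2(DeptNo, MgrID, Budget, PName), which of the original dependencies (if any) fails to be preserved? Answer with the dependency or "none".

DeptNo, MName → Budget

Check DeptNo, MName → Budget: no single fragment contains all of {DeptNo, Budget, MName}, and the restricted closure of {DeptNo, MName} across the fragments never reaches {Budget}.
PName → MgrID, MName is preserved.
PName, MName → Budget is preserved.
Budget → PName is preserved.
MgrID → PName is preserved.
DeptNo, PName → Budget is preserved.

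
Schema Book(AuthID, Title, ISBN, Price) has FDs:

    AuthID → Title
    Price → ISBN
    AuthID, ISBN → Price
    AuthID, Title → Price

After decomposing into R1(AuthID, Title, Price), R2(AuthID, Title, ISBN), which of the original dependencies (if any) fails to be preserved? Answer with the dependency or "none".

Price → ISBN

Check Price → ISBN: no single fragment contains all of {ISBN, Price}, and the restricted closure of {Price} across the fragments never reaches {ISBN}.
AuthID → Title is preserved.
AuthID, ISBN → Price is preserved.
AuthID, Title → Price is preserved.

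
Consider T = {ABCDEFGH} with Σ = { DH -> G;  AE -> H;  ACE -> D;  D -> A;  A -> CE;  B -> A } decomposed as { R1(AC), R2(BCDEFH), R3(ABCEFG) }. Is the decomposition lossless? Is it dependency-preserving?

Lossless test (chase): Rows 1 and 3 agree on A; apply A→CE and equate their CE entries. Rows 2 and 3 agree on B; apply B→A and equate their A entries. Rows 1 and 2 agree on AE; apply AE→H and equate their H entries. Rows 1 and 3 agree on AE; apply AE→H and equate their H entries. Rows 1 and 2 agree on ACE; apply ACE→D and equate their D entries. Rows 1 and 3 agree on ACE; apply ACE→D and equate their D entries. Rows 1 and 2 agree on DH; apply DH→G and equate their G entries. Rows 1 and 3 agree on DH; apply DH→G and equate their G entries. Row 2 is now all distinguished symbols — the join is lossless.
Dependency preservation: the restricted closure of {DH} across the fragments never reaches {G}, so DH → G cannot be enforced without a join — not preserved.

lossless but not dependency-preserving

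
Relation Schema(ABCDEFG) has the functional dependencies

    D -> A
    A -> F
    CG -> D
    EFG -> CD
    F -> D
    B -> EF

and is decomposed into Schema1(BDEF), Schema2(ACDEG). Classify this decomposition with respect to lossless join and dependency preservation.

lossy but dependency-preserving

Lossless test: (DE)⁺ = {ADEF}, which is a superkey of neither fragment — lossy.
Dependency preservation: A → F; EFG → CD are not contained in any single fragment, but the restricted closure of each left-hand side across the fragments still reaches the right-hand side; the remaining FDs each lie inside some fragment. All dependencies are preserved.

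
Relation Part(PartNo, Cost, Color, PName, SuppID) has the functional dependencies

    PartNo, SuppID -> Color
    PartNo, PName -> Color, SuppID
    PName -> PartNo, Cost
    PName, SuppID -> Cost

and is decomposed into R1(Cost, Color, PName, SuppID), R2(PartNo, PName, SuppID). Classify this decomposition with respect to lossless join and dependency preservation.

Lossless test: (PName, SuppID)⁺ = {PartNo, Cost, Color, PName, SuppID}, which contains all of one fragment — lossless.
Dependency preservation: the restricted closure of {PartNo, SuppID} across the fragments never reaches {Color}, so PartNo, SuppID → Color cannot be enforced without a join — not preserved.

lossless but not dependency-preserving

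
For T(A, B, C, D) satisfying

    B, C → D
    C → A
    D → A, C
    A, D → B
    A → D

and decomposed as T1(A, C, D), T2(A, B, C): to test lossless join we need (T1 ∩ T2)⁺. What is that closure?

T1 ∩ T2 = {A, C}.
A → D applies, adding D
A, D → B applies, adding B
Closure: {A, B, C, D}.

A, B, C, D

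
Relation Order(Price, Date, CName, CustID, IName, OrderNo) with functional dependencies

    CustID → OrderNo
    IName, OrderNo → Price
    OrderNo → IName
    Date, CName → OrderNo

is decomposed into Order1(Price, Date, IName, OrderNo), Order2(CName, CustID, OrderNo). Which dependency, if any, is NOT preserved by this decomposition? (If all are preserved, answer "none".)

Date, CName → OrderNo

Check Date, CName → OrderNo: no single fragment contains all of {Date, CName, OrderNo}, and the restricted closure of {Date, CName} across the fragments never reaches {OrderNo}.
CustID → OrderNo is preserved.
IName, OrderNo → Price is preserved.
OrderNo → IName is preserved.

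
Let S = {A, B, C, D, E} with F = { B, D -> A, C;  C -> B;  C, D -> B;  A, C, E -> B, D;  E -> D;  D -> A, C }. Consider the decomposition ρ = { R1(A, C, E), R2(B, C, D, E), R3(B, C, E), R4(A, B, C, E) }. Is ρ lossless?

Chase test. Columns are A, B, C, D, E; row i has aⱼ where attribute j ∈ Ri, else bᵢⱼ.
Initial tableau (one row per fragment):
  row 1: a1 b12 a3 b14 a5
  row 2: b21 a2 a3 a4 a5
  row 3: b31 a2 a3 b34 a5
  row 4: a1 a2 a3 b44 a5
Rows 1 and 2 agree on C; apply C→B and equate their B entries.
Rows 1 and 4 agree on A, C, E; apply A, C, E→B, D and equate their B, D entries.
Rows 1 and 2 agree on E; apply E→D and equate their D entries.
Rows 1 and 3 agree on E; apply E→D and equate their D entries.
Rows 1 and 2 agree on D; apply D→A, C and equate their A, C entries.
Rows 1 and 3 agree on D; apply D→A, C and equate their A, C entries.
Row 1 is now all distinguished symbols — the join is lossless.

Yes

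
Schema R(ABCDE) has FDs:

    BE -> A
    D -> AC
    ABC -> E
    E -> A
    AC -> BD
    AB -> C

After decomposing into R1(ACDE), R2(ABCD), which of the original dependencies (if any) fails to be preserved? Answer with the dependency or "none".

BE → A: restricted closure across fragments reaches A.
D → AC lies within R1.
ABC → E: restricted closure across fragments reaches E.
E → A lies within R1.
AC → BD lies within R2.
AB → C lies within R2.
Every dependency is enforceable on the fragments, so the decomposition is dependency-preserving.

none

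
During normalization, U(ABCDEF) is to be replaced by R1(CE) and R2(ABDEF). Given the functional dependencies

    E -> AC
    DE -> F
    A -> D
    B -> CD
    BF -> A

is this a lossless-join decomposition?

Yes

Common attributes: R1 ∩ R2 = {E}.
Closure of {E}: E → AC applies, adding AC; A → D applies, adding D; DE → F applies, adding F. So (E)⁺ = {ACDEF}.
This closure contains every attribute of R1, so R1 ∩ R2 → R1. The join is lossless.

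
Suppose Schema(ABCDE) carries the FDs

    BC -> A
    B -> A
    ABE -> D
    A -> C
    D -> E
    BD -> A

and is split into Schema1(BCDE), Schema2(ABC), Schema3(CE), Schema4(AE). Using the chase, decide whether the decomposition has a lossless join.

Chase test. Columns are ABCDE; row i has aⱼ where attribute j ∈ Schemai, else bᵢⱼ.
Initial tableau (one row per fragment):
  row 1: b11 a2 a3 a4 a5
  row 2: a1 a2 a3 b24 b25
  row 3: b31 b32 a3 b34 a5
  row 4: a1 b42 b43 b44 a5
Rows 1 and 2 agree on BC; apply BC→A and equate their A entries.
Rows 1 and 4 agree on A; apply A→C and equate their C entries.
Row 1 is now all distinguished symbols — the join is lossless.

Yes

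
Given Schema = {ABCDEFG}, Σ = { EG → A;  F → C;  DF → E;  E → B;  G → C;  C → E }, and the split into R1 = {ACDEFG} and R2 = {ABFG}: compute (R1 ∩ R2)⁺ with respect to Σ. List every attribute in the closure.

R1 ∩ R2 = {AFG}.
F → C applies, adding C
C → E applies, adding E
E → B applies, adding B
Closure: {ABCEFG}.

ABCEFG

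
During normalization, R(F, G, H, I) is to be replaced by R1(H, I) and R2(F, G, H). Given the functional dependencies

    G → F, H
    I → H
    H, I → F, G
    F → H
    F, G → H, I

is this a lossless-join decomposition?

No

Common attributes: R1 ∩ R2 = {H}.
No dependency enlarges {H}, so (H)⁺ = {H}.
The closure contains neither all of R1 = {H, I} nor all of R2 = {F, G, H}, so the common attributes are not a superkey of either fragment. The join is lossy.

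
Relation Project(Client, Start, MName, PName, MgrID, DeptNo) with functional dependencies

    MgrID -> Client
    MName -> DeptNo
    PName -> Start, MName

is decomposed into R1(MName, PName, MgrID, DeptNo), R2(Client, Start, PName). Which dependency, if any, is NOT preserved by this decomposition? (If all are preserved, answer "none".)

Check MgrID → Client: no single fragment contains all of {Client, MgrID}, and the restricted closure of {MgrID} across the fragments never reaches {Client}.
MName → DeptNo is preserved.
PName → Start, MName is preserved.

MgrID -> Client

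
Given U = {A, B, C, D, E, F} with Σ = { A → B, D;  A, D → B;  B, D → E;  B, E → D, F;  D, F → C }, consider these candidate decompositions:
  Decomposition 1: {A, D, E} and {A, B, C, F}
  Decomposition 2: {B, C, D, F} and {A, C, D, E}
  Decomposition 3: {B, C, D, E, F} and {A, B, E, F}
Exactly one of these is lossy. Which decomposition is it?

Decomposition 2

Decomposition 1: common = {A}, closure = {A, B, C, D, E, F} → lossless.
Decomposition 2: common = {C, D}, closure = {C, D} → lossy.
Decomposition 3: common = {B, E, F}, closure = {B, C, D, E, F} → lossless.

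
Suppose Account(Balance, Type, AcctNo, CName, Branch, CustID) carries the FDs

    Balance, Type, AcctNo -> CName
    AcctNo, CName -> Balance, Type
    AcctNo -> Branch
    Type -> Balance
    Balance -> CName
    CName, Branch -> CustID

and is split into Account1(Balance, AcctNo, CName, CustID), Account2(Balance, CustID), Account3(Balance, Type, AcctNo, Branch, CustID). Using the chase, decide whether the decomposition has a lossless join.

Yes

Chase test. Columns are Balance, Type, AcctNo, CName, Branch, CustID; row i has aⱼ where attribute j ∈ Accounti, else bᵢⱼ.
Initial tableau (one row per fragment):
  row 1: a1 b12 a3 a4 b15 a6
  row 2: a1 b22 b23 b24 b25 a6
  row 3: a1 a2 a3 b34 a5 a6
Rows 1 and 3 agree on AcctNo; apply AcctNo→Branch and equate their Branch entries.
Rows 1 and 2 agree on Balance; apply Balance→CName and equate their CName entries.
Rows 1 and 3 agree on Balance; apply Balance→CName and equate their CName entries.
Rows 1 and 3 agree on AcctNo, CName; apply AcctNo, CName→Balance, Type and equate their Balance, Type entries.
Row 1 is now all distinguished symbols — the join is lossless.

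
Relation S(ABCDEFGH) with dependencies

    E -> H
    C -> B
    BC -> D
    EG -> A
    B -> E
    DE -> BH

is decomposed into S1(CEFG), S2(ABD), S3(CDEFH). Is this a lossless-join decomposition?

No

Chase test. Columns are ABCDEFGH; row i has aⱼ where attribute j ∈ Si, else bᵢⱼ.
Initial tableau (one row per fragment):
  row 1: b11 b12 a3 b14 a5 a6 a7 b18
  row 2: a1 a2 b23 a4 b25 b26 b27 b28
  row 3: b31 b32 a3 a4 a5 a6 b37 a8
Rows 1 and 3 agree on E; apply E→H and equate their H entries.
Rows 1 and 3 agree on C; apply C→B and equate their B entries.
Rows 1 and 3 agree on BC; apply BC→D and equate their D entries.
No row becomes fully distinguished — the join is lossy.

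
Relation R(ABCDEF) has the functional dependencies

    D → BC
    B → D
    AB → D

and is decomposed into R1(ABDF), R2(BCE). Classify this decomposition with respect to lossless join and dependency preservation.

lossy but dependency-preserving

Lossless test: (B)⁺ = {BCD}, which is a superkey of neither fragment — lossy.
Dependency preservation: D → BC is not contained in any single fragment, but the restricted closure of its left-hand side across the fragments still reaches the right-hand side; the remaining FDs each lie inside some fragment. All dependencies are preserved.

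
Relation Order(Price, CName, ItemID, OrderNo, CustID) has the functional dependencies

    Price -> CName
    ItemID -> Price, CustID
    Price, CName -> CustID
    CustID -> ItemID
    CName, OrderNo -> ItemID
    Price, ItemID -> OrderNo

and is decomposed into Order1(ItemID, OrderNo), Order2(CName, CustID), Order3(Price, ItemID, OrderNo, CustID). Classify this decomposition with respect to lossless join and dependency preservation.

Lossless test (chase): Rows 1 and 3 agree on ItemID; apply ItemID→Price, CustID and equate their Price, CustID entries. Rows 1 and 2 agree on CustID; apply CustID→ItemID and equate their ItemID entries. Rows 1 and 3 agree on Price; apply Price→CName and equate their CName entries. Rows 1 and 2 agree on ItemID; apply ItemID→Price, CustID and equate their Price, CustID entries. Rows 1 and 2 agree on Price, ItemID; apply Price, ItemID→OrderNo and equate their OrderNo entries. Rows 1 and 2 agree on Price; apply Price→CName and equate their CName entries. Row 1 is now all distinguished symbols — the join is lossless.
Dependency preservation: the restricted closure of {CName, OrderNo} across the fragments never reaches {ItemID}, so CName, OrderNo → ItemID cannot be enforced without a join — not preserved.

lossless but not dependency-preserving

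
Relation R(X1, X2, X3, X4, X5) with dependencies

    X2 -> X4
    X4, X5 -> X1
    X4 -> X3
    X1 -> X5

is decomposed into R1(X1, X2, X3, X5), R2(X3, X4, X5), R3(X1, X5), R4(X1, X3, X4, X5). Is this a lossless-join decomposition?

Chase test. Columns are X1, X2, X3, X4, X5; row i has aⱼ where attribute j ∈ Ri, else bᵢⱼ.
Initial tableau (one row per fragment):
  row 1: a1 a2 a3 b14 a5
  row 2: b21 b22 a3 a4 a5
  row 3: a1 b32 b33 b34 a5
  row 4: a1 b42 a3 a4 a5
Rows 2 and 4 agree on X4, X5; apply X4, X5→X1 and equate their X1 entries.
No row becomes fully distinguished — the join is lossy.

No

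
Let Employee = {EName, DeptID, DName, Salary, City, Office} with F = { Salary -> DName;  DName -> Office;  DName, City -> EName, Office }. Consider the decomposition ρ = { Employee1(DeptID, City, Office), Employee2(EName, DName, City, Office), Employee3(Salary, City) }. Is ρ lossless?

Chase test. Columns are EName, DeptID, DName, Salary, City, Office; row i has aⱼ where attribute j ∈ Employeei, else bᵢⱼ.
Initial tableau (one row per fragment):
  row 1: b11 a2 b13 b14 a5 a6
  row 2: a1 b22 a3 b24 a5 a6
  row 3: b31 b32 b33 a4 a5 b36
No row becomes fully distinguished — the join is lossy.

No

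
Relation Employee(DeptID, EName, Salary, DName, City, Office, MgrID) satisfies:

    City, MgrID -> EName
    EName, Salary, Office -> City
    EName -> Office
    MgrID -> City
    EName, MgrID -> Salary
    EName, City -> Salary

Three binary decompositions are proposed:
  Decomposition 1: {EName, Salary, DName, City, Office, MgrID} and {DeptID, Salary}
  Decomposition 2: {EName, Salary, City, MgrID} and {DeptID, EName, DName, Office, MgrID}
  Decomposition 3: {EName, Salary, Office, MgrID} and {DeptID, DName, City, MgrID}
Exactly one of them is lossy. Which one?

Decomposition 1: common = {Salary}, closure = {Salary} → lossy.
Decomposition 2: common = {EName, MgrID}, closure = {EName, Salary, City, Office, MgrID} → lossless.
Decomposition 3: common = {MgrID}, closure = {EName, Salary, City, Office, MgrID} → lossless.

Decomposition 1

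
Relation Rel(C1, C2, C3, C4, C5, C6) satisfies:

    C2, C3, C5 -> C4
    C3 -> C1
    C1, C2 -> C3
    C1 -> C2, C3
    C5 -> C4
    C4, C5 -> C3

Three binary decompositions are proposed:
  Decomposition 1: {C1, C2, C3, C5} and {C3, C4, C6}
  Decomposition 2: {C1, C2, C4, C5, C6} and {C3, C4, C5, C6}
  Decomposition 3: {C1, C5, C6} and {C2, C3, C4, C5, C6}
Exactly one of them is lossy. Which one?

Decomposition 1

Decomposition 1: common = {C3}, closure = {C1, C2, C3} → lossy.
Decomposition 2: common = {C4, C5, C6}, closure = {C1, C2, C3, C4, C5, C6} → lossless.
Decomposition 3: common = {C5, C6}, closure = {C1, C2, C3, C4, C5, C6} → lossless.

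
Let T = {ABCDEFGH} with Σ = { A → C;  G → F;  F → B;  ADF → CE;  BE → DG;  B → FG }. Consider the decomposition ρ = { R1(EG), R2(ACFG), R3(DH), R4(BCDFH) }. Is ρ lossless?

No

Chase test. Columns are ABCDEFGH; row i has aⱼ where attribute j ∈ Ri, else bᵢⱼ.
Initial tableau (one row per fragment):
  row 1: b11 b12 b13 b14 a5 b16 a7 b18
  row 2: a1 b22 a3 b24 b25 a6 a7 b28
  row 3: b31 b32 b33 a4 b35 b36 b37 a8
  row 4: b41 a2 a3 a4 b45 a6 b47 a8
Rows 1 and 2 agree on G; apply G→F and equate their F entries.
Rows 1 and 2 agree on F; apply F→B and equate their B entries.
Rows 1 and 4 agree on F; apply F→B and equate their B entries.
Rows 1 and 4 agree on B; apply B→FG and equate their FG entries.
No row becomes fully distinguished — the join is lossy.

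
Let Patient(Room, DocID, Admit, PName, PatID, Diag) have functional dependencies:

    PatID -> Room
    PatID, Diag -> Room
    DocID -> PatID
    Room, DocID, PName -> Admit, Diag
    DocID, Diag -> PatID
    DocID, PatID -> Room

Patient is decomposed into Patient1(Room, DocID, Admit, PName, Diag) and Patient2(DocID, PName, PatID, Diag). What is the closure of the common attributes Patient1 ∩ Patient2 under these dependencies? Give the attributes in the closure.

Room, DocID, Admit, PName, PatID, Diag

Patient1 ∩ Patient2 = {DocID, PName, Diag}.
DocID → PatID applies, adding PatID
DocID, PatID → Room applies, adding Room
Room, DocID, PName → Admit, Diag applies, adding Admit
Closure: {Room, DocID, Admit, PName, PatID, Diag}.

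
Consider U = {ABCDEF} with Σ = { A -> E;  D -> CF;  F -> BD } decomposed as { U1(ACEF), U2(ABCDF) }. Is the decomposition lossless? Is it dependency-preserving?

Lossless test: (ACF)⁺ = {ABCDEF}, which contains all of one fragment — lossless.
Dependency preservation: every FD's attributes lie within a single fragment, so each can be enforced locally — preserved.

lossless and dependency-preserving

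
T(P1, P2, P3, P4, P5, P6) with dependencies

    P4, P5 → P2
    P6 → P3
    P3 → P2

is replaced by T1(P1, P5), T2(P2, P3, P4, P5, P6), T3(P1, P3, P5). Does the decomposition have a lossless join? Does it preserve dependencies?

lossy but dependency-preserving

Lossless test (chase): Rows 2 and 3 agree on P3; apply P3→P2 and equate their P2 entries. No row becomes fully distinguished — the join is lossy.
Dependency preservation: every FD's attributes lie within a single fragment, so each can be enforced locally — preserved.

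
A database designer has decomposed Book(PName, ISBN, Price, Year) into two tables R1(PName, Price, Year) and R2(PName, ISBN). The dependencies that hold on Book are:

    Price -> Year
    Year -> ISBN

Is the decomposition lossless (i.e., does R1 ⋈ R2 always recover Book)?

No

Common attributes: R1 ∩ R2 = {PName}.
No dependency enlarges {PName}, so (PName)⁺ = {PName}.
The closure contains neither all of R1 = {PName, Price, Year} nor all of R2 = {PName, ISBN}, so the common attributes are not a superkey of either fragment. The join is lossy.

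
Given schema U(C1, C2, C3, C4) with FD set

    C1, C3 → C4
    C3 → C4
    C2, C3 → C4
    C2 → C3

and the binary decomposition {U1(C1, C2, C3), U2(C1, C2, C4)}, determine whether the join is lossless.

Common attributes: U1 ∩ U2 = {C1, C2}.
Closure of {C1, C2}: C2 → C3 applies, adding C3; C1, C3 → C4 applies, adding C4. So (C1, C2)⁺ = {C1, C2, C3, C4}.
This closure contains every attribute of U1, so U1 ∩ U2 → U1. The join is lossless.

Yes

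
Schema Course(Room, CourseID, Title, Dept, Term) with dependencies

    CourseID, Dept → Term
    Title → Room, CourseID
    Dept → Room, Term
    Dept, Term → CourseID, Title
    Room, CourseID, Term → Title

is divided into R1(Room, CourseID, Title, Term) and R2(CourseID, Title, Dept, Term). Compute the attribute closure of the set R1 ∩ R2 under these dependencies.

R1 ∩ R2 = {CourseID, Title, Term}.
Title → Room, CourseID applies, adding Room
Closure: {Room, CourseID, Title, Term}.

Room, CourseID, Title, Term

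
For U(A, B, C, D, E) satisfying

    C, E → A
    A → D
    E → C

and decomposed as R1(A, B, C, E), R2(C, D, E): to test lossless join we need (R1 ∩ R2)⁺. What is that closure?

A, C, D, E

R1 ∩ R2 = {C, E}.
C, E → A applies, adding A
A → D applies, adding D
Closure: {A, C, D, E}.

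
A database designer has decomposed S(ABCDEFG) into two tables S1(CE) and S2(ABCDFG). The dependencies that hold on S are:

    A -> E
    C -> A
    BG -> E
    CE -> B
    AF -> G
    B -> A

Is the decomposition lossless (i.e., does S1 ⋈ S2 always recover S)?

Yes

Common attributes: S1 ∩ S2 = {C}.
Closure of {C}: C → A applies, adding A; A → E applies, adding E; CE → B applies, adding B. So (C)⁺ = {ABCE}.
This closure contains every attribute of S1, so S1 ∩ S2 → S1. The join is lossless.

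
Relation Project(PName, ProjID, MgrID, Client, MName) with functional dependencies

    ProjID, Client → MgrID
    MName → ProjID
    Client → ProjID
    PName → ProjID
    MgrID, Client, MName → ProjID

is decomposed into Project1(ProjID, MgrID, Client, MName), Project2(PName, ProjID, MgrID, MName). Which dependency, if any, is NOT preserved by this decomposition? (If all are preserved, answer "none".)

none

ProjID, Client → MgrID lies within Project1.
MName → ProjID lies within Project1.
Client → ProjID lies within Project1.
PName → ProjID lies within Project2.
MgrID, Client, MName → ProjID lies within Project1.
Every dependency is enforceable on the fragments, so the decomposition is dependency-preserving.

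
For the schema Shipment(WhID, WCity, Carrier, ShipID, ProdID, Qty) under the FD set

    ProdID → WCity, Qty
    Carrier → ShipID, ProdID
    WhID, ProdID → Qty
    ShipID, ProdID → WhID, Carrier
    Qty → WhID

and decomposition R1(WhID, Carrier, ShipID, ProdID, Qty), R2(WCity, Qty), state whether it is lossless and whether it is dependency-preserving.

Lossless test: (Qty)⁺ = {WhID, Qty}, which is a superkey of neither fragment — lossy.
Dependency preservation: the restricted closure of {ProdID} across the fragments never reaches {WCity, Qty}, so ProdID → WCity, Qty cannot be enforced without a join — not preserved.

lossy and not dependency-preserving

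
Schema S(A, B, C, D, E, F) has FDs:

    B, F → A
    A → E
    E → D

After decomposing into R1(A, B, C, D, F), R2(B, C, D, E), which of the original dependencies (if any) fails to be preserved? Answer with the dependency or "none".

A → E

Check A → E: no single fragment contains all of {A, E}, and the restricted closure of {A} across the fragments never reaches {E}.
B, F → A is preserved.
E → D is preserved.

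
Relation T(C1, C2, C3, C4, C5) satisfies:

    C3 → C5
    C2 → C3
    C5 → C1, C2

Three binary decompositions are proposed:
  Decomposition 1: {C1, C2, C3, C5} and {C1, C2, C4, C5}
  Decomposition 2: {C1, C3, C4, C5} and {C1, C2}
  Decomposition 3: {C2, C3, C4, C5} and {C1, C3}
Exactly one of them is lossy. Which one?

Decomposition 1: common = {C1, C2, C5}, closure = {C1, C2, C3, C5} → lossless.
Decomposition 2: common = {C1}, closure = {C1} → lossy.
Decomposition 3: common = {C3}, closure = {C1, C2, C3, C5} → lossless.

Decomposition 2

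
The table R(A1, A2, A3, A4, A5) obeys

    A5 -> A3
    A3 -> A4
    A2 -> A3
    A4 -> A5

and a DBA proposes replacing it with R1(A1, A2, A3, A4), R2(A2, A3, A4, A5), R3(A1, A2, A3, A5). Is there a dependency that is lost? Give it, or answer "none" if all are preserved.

A5 → A3 lies within R2.
A3 → A4 lies within R1.
A2 → A3 lies within R1.
A4 → A5 lies within R2.
Every dependency is enforceable on the fragments, so the decomposition is dependency-preserving.

none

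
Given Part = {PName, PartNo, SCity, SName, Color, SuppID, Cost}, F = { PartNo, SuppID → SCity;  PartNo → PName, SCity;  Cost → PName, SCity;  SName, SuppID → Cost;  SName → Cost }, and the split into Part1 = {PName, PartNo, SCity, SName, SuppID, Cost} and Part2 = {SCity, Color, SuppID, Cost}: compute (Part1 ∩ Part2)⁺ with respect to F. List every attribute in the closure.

PName, SCity, SuppID, Cost

Part1 ∩ Part2 = {SCity, SuppID, Cost}.
Cost → PName, SCity applies, adding PName
Closure: {PName, SCity, SuppID, Cost}.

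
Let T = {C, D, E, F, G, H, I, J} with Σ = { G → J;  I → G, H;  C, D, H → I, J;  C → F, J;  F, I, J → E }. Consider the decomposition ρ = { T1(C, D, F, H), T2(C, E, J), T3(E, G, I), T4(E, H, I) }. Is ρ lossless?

Chase test. Columns are C, D, E, F, G, H, I, J; row i has aⱼ where attribute j ∈ Ti, else bᵢⱼ.
Initial tableau (one row per fragment):
  row 1: a1 a2 b13 a4 b15 a6 b17 b18
  row 2: a1 b22 a3 b24 b25 b26 b27 a8
  row 3: b31 b32 a3 b34 a5 b36 a7 b38
  row 4: b41 b42 a3 b44 b45 a6 a7 b48
Rows 3 and 4 agree on I; apply I→G, H and equate their G, H entries.
Rows 1 and 2 agree on C; apply C→F, J and equate their F, J entries.
Rows 3 and 4 agree on G; apply G→J and equate their J entries.
No row becomes fully distinguished — the join is lossy.

No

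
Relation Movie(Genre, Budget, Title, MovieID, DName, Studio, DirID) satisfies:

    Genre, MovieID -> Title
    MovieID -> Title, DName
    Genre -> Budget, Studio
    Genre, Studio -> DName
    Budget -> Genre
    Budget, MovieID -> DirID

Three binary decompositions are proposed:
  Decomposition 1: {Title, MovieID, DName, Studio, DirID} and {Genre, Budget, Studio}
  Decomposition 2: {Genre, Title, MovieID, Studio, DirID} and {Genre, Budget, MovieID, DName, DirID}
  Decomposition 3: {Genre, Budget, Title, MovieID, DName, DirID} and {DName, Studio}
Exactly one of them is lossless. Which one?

Decomposition 1: common = {Studio}, closure = {Studio} → lossy.
Decomposition 2: common = {Genre, MovieID, DirID}, closure = {Genre, Budget, Title, MovieID, DName, Studio, DirID} → lossless.
Decomposition 3: common = {DName}, closure = {DName} → lossy.

Decomposition 2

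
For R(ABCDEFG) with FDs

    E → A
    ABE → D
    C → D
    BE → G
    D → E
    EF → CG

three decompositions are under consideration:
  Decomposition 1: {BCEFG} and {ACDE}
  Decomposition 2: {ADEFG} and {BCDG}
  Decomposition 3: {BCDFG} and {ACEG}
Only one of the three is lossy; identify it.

Decomposition 2

Decomposition 1: common = {CE}, closure = {ACDE} → lossless.
Decomposition 2: common = {DG}, closure = {ADEG} → lossy.
Decomposition 3: common = {CG}, closure = {ACDEG} → lossless.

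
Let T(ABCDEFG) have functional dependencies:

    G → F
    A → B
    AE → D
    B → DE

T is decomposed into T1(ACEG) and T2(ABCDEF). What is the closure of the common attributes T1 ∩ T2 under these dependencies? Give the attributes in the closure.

ABCDE

T1 ∩ T2 = {ACE}.
A → B applies, adding B
AE → D applies, adding D
Closure: {ABCDE}.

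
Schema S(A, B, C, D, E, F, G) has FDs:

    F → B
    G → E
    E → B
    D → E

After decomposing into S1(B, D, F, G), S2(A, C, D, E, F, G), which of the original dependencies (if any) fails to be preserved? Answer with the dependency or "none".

E → B

Check E → B: no single fragment contains all of {B, E}, and the restricted closure of {E} across the fragments never reaches {B}.
F → B is preserved.
G → E is preserved.
D → E is preserved.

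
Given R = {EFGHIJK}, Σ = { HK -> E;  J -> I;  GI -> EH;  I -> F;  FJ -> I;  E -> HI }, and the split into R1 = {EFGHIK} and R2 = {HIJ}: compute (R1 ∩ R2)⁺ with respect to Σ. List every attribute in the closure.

R1 ∩ R2 = {HI}.
I → F applies, adding F
Closure: {FHI}.

FHI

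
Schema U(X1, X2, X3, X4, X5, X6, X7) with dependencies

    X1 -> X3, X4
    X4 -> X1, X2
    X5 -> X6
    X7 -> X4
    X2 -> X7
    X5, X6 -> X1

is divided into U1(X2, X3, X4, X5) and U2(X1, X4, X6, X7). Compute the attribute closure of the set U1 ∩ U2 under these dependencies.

U1 ∩ U2 = {X4}.
X4 → X1, X2 applies, adding X1, X2
X2 → X7 applies, adding X7
X1 → X3, X4 applies, adding X3
Closure: {X1, X2, X3, X4, X7}.

X1, X2, X3, X4, X7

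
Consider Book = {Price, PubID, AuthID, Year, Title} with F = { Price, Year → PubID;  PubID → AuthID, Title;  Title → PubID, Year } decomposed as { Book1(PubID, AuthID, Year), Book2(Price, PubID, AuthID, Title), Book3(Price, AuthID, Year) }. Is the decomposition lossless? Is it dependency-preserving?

lossless but not dependency-preserving

Lossless test (chase): Rows 1 and 2 agree on PubID; apply PubID→AuthID, Title and equate their AuthID, Title entries. Rows 1 and 2 agree on Title; apply Title→PubID, Year and equate their PubID, Year entries. Rows 2 and 3 agree on Price, Year; apply Price, Year→PubID and equate their PubID entries. Rows 1 and 3 agree on PubID; apply PubID→AuthID, Title and equate their AuthID, Title entries. Row 2 is now all distinguished symbols — the join is lossless.
Dependency preservation: the restricted closure of {Price, Year} across the fragments never reaches {PubID}, so Price, Year → PubID cannot be enforced without a join — not preserved.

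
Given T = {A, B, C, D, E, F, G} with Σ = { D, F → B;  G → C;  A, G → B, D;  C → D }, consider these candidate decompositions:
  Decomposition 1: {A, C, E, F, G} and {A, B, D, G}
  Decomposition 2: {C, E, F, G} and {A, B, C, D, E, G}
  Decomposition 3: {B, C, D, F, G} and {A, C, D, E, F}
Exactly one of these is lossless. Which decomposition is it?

Decomposition 1: common = {A, G}, closure = {A, B, C, D, G} → lossless.
Decomposition 2: common = {C, E, G}, closure = {C, D, E, G} → lossy.
Decomposition 3: common = {C, D, F}, closure = {B, C, D, F} → lossy.

Decomposition 1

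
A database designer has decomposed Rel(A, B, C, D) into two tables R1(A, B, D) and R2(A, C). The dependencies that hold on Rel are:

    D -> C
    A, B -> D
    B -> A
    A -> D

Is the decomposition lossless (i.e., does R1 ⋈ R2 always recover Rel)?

Yes

Common attributes: R1 ∩ R2 = {A}.
Closure of {A}: A → D applies, adding D; D → C applies, adding C. So (A)⁺ = {A, C, D}.
This closure contains every attribute of R2, so R1 ∩ R2 → R2. The join is lossless.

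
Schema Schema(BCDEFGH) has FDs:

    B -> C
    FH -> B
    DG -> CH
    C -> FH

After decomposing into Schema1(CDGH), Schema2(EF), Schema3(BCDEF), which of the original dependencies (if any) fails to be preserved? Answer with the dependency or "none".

FH -> B

Check FH → B: no single fragment contains all of {BFH}, and the restricted closure of {FH} across the fragments never reaches {B}.
B → C is preserved.
DG → CH is preserved.
C → FH is preserved.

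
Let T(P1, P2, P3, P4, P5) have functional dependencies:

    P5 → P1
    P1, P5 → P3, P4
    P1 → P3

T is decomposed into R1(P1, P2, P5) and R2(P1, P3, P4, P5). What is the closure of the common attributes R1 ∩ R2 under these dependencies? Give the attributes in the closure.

R1 ∩ R2 = {P1, P5}.
P1, P5 → P3, P4 applies, adding P3, P4
Closure: {P1, P3, P4, P5}.

P1, P3, P4, P5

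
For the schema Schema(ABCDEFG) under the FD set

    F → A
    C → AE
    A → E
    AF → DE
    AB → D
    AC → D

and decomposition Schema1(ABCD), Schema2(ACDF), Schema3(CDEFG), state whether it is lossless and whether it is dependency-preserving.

Lossless test (chase): Rows 2 and 3 agree on F; apply F→A and equate their A entries. Rows 1 and 2 agree on C; apply C→AE and equate their AE entries. Rows 1 and 3 agree on C; apply C→AE and equate their AE entries. No row becomes fully distinguished — the join is lossy.
Dependency preservation: the restricted closure of {A} across the fragments never reaches {E}, so A → E cannot be enforced without a join — not preserved.

lossy and not dependency-preserving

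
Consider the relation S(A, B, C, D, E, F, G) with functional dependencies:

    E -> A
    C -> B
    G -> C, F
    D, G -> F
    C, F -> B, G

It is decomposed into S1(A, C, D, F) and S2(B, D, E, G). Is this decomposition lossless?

No

Common attributes: S1 ∩ S2 = {D}.
No dependency enlarges {D}, so (D)⁺ = {D}.
The closure contains neither all of S1 = {A, C, D, F} nor all of S2 = {B, D, E, G}, so the common attributes are not a superkey of either fragment. The join is lossy.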